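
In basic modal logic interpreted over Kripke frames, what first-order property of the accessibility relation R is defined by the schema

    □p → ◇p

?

This schema is the D axiom.
It corresponds to seriality: ∀x ∃y Rxy.

Seriality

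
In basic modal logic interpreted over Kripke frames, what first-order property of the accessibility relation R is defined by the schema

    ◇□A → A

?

symmetry

This schema is equivalent to the B axiom A → □◇A.
Its frame correspondent is symmetry — ∀x ∀y (Rxy → Ryx).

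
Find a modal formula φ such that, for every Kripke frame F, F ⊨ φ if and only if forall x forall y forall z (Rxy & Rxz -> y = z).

◇s → □s

The condition is partial functionality. The CD schema ◇s → □s defines it.
Suppose ◇s→□s is valid. Take Rxy, Rxz and set V(s)={y}. Then ◇s at x, so □s at x, so s at z, i.e. z=y.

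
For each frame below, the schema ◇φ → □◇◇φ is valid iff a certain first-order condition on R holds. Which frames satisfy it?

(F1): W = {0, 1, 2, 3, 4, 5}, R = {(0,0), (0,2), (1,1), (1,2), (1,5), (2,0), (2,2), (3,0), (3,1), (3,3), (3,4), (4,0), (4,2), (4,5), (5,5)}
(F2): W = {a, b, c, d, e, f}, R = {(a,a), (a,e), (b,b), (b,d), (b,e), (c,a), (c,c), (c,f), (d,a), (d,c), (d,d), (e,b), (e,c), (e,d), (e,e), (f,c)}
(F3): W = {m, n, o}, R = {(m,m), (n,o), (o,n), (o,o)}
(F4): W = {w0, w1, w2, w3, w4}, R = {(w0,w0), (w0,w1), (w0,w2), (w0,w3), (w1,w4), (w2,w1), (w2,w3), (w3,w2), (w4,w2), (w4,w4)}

(F3)

Frame correspondent (Sahlqvist): ∀x ∀y ∀z ((xRy ∧ xRz) → ∃w (y = w ∧ zR²w)) — i.e. a generalized confluence (Geach) condition.
(F1): fails — 1R1, 1R2 but no w with 1=w and 2R²w.
(F2): fails — bRb, bRd but no w with b=w and dR²w.
(F3): satisfies the condition.
(F4): fails — w0Rw0, w0Rw1 but no w with w0=w and w1R²w.
Valid on: (F3).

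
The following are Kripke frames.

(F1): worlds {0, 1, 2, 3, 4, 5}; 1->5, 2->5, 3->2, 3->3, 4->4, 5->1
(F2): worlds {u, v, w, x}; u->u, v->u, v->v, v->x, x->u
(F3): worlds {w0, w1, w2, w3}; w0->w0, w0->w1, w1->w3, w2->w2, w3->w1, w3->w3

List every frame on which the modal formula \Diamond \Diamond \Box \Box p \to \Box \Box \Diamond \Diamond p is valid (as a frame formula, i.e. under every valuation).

This is the axiom for a generalized confluence (Geach) condition; its first-order frame correspondent is \forall x \forall y \forall z ((x R^2 y \wedge x R^2 z) \to \exists w (y R^2 w \wedge z R^2 w)).
(F1): fails — 3R²2, 3R²3 but no w with 2R²w and 3R²w.
(F2): satisfies the condition.
(F3): satisfies the condition.

(F2), (F3)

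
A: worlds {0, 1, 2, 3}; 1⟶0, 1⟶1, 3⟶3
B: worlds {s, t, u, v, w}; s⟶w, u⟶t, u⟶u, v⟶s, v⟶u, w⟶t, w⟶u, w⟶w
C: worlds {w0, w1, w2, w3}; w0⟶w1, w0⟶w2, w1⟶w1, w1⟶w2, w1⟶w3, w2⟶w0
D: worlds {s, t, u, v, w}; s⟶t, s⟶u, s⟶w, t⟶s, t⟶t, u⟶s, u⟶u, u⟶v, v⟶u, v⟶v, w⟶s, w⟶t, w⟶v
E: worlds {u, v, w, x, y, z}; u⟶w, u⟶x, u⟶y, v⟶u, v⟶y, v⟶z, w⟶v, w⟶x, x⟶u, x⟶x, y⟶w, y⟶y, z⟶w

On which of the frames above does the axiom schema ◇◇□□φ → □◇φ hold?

D

The schema corresponds to a generalized confluence (Geach) condition: ∀x ∀y ∀z ((xR²y ∧ xRz) → ∃w (yR²w ∧ zRw)).
A: fails — 1R²0, 1R0 but no w with 0R²w and 0Rw.
B: fails — sR²t, sRw but no w* with tR²w* and wRw*.
C: fails — w0R²w2, w0Rw2 but no w with w2R²w and w2Rw.
D: satisfies the condition.
E: fails — vR²w, vRz but no t with wR²t and zRt.
Valid on: D.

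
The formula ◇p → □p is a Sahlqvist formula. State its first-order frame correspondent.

Suppose ◇p→□p is valid. Take Rxy, Rxz and set V(p)={y}. Then ◇p at x, so □p at x, so p at z, i.e. z=y.

Partial functionality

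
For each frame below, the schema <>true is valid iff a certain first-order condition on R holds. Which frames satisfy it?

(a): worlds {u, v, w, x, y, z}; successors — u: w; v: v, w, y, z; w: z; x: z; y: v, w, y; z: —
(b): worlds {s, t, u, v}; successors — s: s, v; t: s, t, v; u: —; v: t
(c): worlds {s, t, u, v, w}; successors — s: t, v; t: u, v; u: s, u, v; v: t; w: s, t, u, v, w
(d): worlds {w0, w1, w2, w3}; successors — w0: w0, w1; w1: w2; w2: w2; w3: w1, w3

(c), (d)

The schema corresponds to seriality: forall x exists y Rxy.
(a): fails — world z has no successor.
(b): fails — world u has no successor.
(c): satisfies the condition.
(d): satisfies the condition.
Valid on: (c), (d).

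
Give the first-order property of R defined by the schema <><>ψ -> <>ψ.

forall x forall y (x R^2 y -> exists w (y = w & xRw))

This is a Sahlqvist (Geach-type) schema ◇^2□^0ψ → □^0◇^1ψ.
Minimal-valuation argument: fix x; take any y with xR^2y and any z with xR^0z. Set V(ψ) to the set of worlds R-reachable from y in exactly 0 steps. Then □^0ψ holds at y, so the antecedent holds at x; validity forces ◇^1ψ at z, giving a w with zR^1w and yR^0w.
First-order correspondent: forall x forall y (x R^2 y -> exists w (y = w & xRw)).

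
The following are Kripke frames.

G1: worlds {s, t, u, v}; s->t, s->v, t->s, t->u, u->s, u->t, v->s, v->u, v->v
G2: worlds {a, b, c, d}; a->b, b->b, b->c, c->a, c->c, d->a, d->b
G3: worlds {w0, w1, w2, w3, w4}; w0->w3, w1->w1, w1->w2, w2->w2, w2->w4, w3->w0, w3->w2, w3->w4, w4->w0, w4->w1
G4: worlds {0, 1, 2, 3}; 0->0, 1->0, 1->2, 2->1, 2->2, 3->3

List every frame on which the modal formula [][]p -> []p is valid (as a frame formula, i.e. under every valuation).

G4

This is the axiom for density; its first-order frame correspondent is forall x forall y (Rxy -> exists z (Rxz & Rzy)).
G1: fails — Rtu but no z with Rtz and Rzu.
G2: fails — Rda but no z with Rdz and Rza.
G3: fails — Rw4w0 but no z with Rw4z and Rzw0.
G4: holds.
Valid on: G4.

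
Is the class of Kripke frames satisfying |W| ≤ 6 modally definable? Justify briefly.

Modal frame validity is preserved under disjoint unions.
Any modal formula valid on each of 7 disjoint one-world frames is valid on their disjoint union (validity is preserved under disjoint unions). Each one-world frame has |W|=1≤6, but the union has |W|=7.
Hence having at most 6 worlds is not modally definable.

No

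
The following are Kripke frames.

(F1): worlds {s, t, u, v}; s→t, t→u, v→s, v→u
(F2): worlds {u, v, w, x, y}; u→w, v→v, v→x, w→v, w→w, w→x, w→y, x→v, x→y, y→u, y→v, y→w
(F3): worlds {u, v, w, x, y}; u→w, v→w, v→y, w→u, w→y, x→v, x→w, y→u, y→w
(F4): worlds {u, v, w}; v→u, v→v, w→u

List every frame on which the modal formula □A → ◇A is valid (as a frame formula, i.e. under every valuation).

(F2), (F3)

The schema corresponds to seriality: ∀x ∃y Rxy.
(F1): fails — world u has no successor.
(F2): holds.
(F3): holds.
(F4): fails — world u has no successor.
Valid on: (F2), (F3).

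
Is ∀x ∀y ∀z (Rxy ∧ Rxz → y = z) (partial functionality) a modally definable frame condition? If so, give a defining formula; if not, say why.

Yes — defined by ◇q → □q

This is a Sahlqvist condition; the CD axiom ◇q → □q defines it.
Suppose ◇q→□q is valid. Take Rxy, Rxz and set V(q)={y}. Then ◇q at x, so □q at x, so q at z, i.e. z=y.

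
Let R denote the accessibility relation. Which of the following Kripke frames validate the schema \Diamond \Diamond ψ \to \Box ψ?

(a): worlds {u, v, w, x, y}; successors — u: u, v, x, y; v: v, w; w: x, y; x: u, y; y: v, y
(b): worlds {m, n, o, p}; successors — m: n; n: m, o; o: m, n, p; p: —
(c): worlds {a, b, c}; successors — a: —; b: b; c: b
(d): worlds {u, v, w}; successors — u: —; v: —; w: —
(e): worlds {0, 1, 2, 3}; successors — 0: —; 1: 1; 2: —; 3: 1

Frame correspondent (Sahlqvist): \forall x \forall y \forall z ((x R^2 y \wedge xRz) \to \exists w (y = w \wedge z = w)) — i.e. a generalized confluence (Geach) condition.
(a): fails — uR²u, uRv but u ≠ v.
(b): fails — mR²m, mRn but m ≠ n.
(c): condition met.
(d): condition met.
(e): condition met.

(c), (d), (e)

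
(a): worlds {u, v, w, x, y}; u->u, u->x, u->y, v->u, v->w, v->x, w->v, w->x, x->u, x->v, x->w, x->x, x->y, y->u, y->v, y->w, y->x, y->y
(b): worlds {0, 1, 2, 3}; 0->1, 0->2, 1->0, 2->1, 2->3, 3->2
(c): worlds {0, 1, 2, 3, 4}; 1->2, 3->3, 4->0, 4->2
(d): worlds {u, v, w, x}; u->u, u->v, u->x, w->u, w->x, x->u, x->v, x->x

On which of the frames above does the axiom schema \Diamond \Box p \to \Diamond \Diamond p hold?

(a), (b)

Frame correspondent (Sahlqvist): \forall x \forall y (xRy \to \exists w (yRw \wedge x R^2 w)) — i.e. a generalized confluence (Geach) condition.
(a): holds.
(b): holds.
(c): fails — 1R2 but no w with 2Rw and 1R²w.
(d): fails — uRv but no t with vRt and uR²t.
Valid on: (a), (b).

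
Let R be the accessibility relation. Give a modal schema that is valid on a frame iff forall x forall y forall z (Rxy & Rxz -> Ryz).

◇r → □◇r

A defining formula is ◇r → □◇r (the 5 axiom).
Suppose ◇r→□◇r is valid. Take Rxy, Rxz and set V(r)={y}. Then ◇r at x, so □◇r at x, so ◇r at z, so some w with Rzw has r; w=y, i.e. Rzy. By symmetry of the argument, Ryz.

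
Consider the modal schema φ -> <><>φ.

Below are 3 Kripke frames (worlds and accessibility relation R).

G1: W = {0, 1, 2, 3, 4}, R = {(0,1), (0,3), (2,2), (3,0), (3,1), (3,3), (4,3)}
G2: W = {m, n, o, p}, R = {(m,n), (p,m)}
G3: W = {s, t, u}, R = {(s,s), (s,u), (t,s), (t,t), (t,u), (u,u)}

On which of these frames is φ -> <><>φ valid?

G3

Frame correspondent (Sahlqvist): forall x exists w (x = w & x R^2 w) — i.e. a generalized confluence (Geach) condition.
G1: fails — at 1 but no w with 1=w and 1R²w.
G2: fails — at m but no w with m=w and mR²w.
G3: ✓.
Valid on: G3.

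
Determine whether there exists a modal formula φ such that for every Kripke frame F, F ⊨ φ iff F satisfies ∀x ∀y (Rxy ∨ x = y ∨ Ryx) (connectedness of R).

Not modally definable

Any modally definable frame class is closed under disjoint unions.
Take 3 disjoint single-world reflexive frames: each is trivially connected, but their disjoint union has 3 worlds with no edge between distinct components, so it is not connected.
Hence connectedness of R is not modally definable.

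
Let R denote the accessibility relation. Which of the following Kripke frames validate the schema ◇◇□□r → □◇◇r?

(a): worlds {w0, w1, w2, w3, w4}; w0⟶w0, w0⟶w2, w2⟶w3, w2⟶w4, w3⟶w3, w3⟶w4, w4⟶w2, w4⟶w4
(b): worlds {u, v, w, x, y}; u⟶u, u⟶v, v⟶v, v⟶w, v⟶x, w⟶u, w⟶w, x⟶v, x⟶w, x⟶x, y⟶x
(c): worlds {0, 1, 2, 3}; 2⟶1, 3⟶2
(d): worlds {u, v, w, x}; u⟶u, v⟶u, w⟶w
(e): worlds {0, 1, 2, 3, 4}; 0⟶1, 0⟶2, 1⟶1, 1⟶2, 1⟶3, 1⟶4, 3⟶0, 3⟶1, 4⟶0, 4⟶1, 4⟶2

The schema corresponds to a generalized confluence (Geach) condition: ∀x ∀y ∀z ((xR²y ∧ xRz) → ∃w (yR²w ∧ zR²w)).
(a): condition met.
(b): condition met.
(c): fails — 3R²1, 3R2 but no w with 1R²w and 2R²w.
(d): condition met.
(e): fails — 0R²1, 0R2 but no w with 1R²w and 2R²w.
Valid on: (a), (b), (d).

(a), (b), (d)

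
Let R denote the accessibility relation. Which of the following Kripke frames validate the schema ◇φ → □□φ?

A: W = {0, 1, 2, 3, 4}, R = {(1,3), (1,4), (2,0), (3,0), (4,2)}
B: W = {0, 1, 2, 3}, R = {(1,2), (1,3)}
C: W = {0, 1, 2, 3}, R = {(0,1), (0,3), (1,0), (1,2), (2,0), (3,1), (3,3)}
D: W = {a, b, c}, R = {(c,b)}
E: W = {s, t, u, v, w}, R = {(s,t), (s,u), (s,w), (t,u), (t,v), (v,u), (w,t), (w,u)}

B, D

Frame correspondent (Sahlqvist): ∀x ∀y ∀z ((xRy ∧ xR²z) → ∃w (y = w ∧ z = w)) — i.e. a generalized confluence (Geach) condition.
A: fails — 1R3, 1R²0 but 3 ≠ 0.
B: satisfies the condition.
C: fails — 0R1, 0R²0 but 1 ≠ 0.
D: satisfies the condition.
E: fails — sRt, sR²u but t ≠ u.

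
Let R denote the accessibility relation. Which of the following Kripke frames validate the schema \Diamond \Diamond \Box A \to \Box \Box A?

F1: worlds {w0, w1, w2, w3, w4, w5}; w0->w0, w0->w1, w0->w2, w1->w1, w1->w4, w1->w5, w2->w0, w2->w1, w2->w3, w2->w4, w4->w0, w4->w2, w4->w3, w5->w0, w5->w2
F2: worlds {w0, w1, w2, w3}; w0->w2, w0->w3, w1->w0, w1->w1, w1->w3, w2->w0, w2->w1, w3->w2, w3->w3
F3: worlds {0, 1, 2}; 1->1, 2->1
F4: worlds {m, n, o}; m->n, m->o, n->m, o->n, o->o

F3

The schema corresponds to a generalized confluence (Geach) condition: \forall x \forall y \forall z ((x R^2 y \wedge x R^2 z) \to \exists w (yRw \wedge z = w)).
F1: fails — w0R²w0, w0R²w3 but no w with w0Rw and w3=w.
F2: fails — w0R²w0, w0R²w0 but no w with w0Rw and w0=w.
F3: satisfies the condition.
F4: fails — mR²m, mR²m but no w with mRw and m=w.
Valid on: F3.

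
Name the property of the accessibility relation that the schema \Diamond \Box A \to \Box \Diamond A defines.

convergence: \forall x \forall y \forall z (Rxy \wedge Rxz \to \exists w (Ryw \wedge Rzw))

Suppose ◇□A→□◇A is valid. Take Rxy, Rxz and set V(A)={w : Ryw}. Then □A at y so ◇□A at x, so □◇A at x, so ◇A at z, giving w with Rzw and Ryw.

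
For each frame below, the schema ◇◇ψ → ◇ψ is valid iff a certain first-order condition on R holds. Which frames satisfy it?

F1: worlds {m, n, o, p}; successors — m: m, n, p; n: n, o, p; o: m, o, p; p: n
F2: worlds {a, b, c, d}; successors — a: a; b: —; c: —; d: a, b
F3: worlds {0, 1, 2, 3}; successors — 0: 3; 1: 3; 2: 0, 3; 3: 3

This is the axiom for a generalized confluence (Geach) condition; its first-order frame correspondent is ∀x ∀y (xR²y → ∃w (y = w ∧ xRw)).
F1: fails — mR²o but no w with o=w and mRw.
F2: condition met.
F3: condition met.
Valid on: F2, F3.

F2, F3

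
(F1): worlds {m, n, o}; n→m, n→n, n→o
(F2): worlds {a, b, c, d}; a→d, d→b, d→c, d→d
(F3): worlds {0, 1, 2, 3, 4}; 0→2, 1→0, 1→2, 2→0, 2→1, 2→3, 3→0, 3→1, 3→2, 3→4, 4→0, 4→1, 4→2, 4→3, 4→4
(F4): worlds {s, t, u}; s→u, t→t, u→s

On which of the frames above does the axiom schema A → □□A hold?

This is the axiom for a generalized confluence (Geach) condition; its first-order frame correspondent is ∀x ∀z (xR²z → ∃w (x = w ∧ z = w)).
(F1): fails — nR²m but n ≠ m.
(F2): fails — aR²b but a ≠ b.
(F3): fails — 0R²1 but 0 ≠ 1.
(F4): satisfies the condition.
Valid on: (F4).

(F4)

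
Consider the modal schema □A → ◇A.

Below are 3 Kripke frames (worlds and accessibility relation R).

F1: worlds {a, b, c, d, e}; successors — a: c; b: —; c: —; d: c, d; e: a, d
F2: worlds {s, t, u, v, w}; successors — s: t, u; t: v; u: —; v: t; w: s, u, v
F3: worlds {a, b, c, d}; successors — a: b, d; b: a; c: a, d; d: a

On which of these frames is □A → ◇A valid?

This is the axiom for seriality; its first-order frame correspondent is ∀x ∃y Rxy.
F1: fails — world b has no successor.
F2: fails — world u has no successor.
F3: condition met.

F3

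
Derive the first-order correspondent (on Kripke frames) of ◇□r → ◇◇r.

This is a Sahlqvist (Geach-type) schema ◇^1□^1r → □^0◇^2r.
First-order correspondent: ∀x ∀y (xRy → ∃w (yRw ∧ xR²w)).

∀x ∀y (xRy → ∃w (yRw ∧ xR²w))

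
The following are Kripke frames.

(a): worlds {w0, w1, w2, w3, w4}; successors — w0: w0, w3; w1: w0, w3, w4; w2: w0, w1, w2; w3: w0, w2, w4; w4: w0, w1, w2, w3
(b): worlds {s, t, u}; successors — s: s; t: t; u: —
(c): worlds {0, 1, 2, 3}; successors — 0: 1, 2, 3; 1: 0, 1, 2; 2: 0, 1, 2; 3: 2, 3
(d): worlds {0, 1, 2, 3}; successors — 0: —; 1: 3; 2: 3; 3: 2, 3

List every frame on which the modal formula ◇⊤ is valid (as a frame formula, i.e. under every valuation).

The schema corresponds to seriality: ∀x ∃y Rxy.
(a): ✓.
(b): fails — world u has no successor.
(c): ✓.
(d): fails — world 0 has no successor.

(a), (c)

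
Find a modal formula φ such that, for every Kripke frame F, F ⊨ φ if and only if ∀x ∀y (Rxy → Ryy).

The condition is shift-reflexivity. The T□ schema □(□ψ → ψ) defines it.
Suppose □(□ψ→ψ) is valid. Take Rxy and set V(ψ)={w : Ryw}. Then at y, □ψ holds; since □(□ψ→ψ) at x, □ψ→ψ at y, so ψ at y, i.e. Ryy.

□(□ψ → ψ)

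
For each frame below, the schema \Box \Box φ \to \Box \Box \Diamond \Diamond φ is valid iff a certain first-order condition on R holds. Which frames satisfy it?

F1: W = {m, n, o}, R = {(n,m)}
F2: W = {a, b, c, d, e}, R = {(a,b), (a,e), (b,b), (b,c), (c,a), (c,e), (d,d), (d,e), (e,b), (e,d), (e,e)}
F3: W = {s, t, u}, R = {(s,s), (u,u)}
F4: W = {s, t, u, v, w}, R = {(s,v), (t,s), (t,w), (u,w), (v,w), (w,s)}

Frame correspondent (Sahlqvist): \forall x \forall z (x R^2 z \to \exists w (x R^2 w \wedge z R^2 w)) — i.e. a generalized confluence (Geach) condition.
F1: condition met.
F2: condition met.
F3: condition met.
F4: fails — sR²w but no w* with sR²w* and wR²w*.
Valid on: F1, F2, F3.

F1, F2, F3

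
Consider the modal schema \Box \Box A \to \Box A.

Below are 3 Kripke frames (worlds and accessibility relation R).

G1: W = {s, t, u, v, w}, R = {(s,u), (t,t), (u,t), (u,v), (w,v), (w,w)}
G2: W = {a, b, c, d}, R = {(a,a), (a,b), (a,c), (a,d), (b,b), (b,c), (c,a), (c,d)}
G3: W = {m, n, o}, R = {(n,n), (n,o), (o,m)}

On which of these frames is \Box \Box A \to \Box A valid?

This is the axiom for density; its first-order frame correspondent is \forall x \forall y (Rxy \to \exists z (Rxz \wedge Rzy)).
G1: fails — Ruv but no z with Ruz and Rzv.
G2: satisfies the condition.
G3: fails — Rom but no z with Roz and Rzm.
Valid on: G2.

G2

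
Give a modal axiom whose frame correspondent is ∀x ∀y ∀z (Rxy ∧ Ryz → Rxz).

The condition is transitivity. The 4 schema □r → □□r defines it.
Suppose □r→□□r is valid. Take Rxy, Ryz and set V(r)={w : Rxw}. Then □r at x, so □□r at x, so □r at y, so r at z, i.e. Rxz.

□r → □□r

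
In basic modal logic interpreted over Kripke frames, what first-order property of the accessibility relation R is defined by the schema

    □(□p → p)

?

Shift-reflexivity

Suppose □(□p→p) is valid. Take Rxy and set V(p)={w : Ryw}. Then at y, □p holds; since □(□p→p) at x, □p→p at y, so p at y, i.e. Ryy.
Conversely, any frame satisfying ∀x ∀y (Rxy → Ryy) validates the schema.
So the correspondent is shift-reflexivity.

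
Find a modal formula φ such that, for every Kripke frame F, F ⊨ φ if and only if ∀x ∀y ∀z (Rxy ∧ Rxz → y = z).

The condition is partial functionality. The CD schema ◇q → □q defines it.
Suppose ◇q→□q is valid. Take Rxy, Rxz and set V(q)={y}. Then ◇q at x, so □q at x, so q at z, i.e. z=y.

◇q → □q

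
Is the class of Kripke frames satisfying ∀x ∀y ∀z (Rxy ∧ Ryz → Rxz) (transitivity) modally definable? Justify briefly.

Yes, by □r → □□r

The condition is transitivity. A defining modal formula is □r → □□r.
Suppose □r→□□r is valid. Take Rxy, Ryz and set V(r)={w : Rxw}. Then □r at x, so □□r at x, so □r at y, so r at z, i.e. Rxz.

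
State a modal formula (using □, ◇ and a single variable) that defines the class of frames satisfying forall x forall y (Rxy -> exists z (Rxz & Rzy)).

A defining formula is □□p → □p (the C4 axiom).
Suppose □□p→□p is valid. Take Rxy and set V(p)={w : xR²w}. Then □□p at x, so □p at x, so p at y, i.e. ∃z(Rxz∧Rzy).

□□p → □p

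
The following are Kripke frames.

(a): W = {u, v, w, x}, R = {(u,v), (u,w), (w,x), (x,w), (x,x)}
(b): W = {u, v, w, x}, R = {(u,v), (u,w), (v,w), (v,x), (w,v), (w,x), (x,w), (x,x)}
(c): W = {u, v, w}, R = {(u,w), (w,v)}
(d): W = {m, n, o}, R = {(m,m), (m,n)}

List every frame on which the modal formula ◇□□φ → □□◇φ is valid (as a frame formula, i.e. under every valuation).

(b)

Frame correspondent (Sahlqvist): ∀x ∀y ∀z ((xRy ∧ xR²z) → ∃w (yR²w ∧ zRw)) — i.e. a generalized confluence (Geach) condition.
(a): fails — uRv, uR²x but no t with vR²t and xRt.
(b): condition met.
(c): fails — uRw, uR²v but no t with wR²t and vRt.
(d): fails — mRm, mR²n but no w with mR²w and nRw.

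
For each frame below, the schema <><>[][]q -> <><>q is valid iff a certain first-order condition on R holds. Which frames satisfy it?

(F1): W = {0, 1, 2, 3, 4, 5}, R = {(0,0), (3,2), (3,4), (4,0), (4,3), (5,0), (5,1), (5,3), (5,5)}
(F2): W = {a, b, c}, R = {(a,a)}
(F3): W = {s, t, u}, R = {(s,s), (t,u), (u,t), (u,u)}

The schema corresponds to a generalized confluence (Geach) condition: forall x forall y (x R^2 y -> exists w (y R^2 w & x R^2 w)).
(F1): fails — 4R²2 but no w with 2R²w and 4R²w.
(F2): condition met.
(F3): condition met.
Valid on: (F2), (F3).

(F2), (F3)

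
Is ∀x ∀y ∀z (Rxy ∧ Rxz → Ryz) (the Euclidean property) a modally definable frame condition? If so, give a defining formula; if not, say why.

This is a Sahlqvist condition; the 5 axiom ◇r → □◇r defines it.

Yes — defined by ◇r → □◇r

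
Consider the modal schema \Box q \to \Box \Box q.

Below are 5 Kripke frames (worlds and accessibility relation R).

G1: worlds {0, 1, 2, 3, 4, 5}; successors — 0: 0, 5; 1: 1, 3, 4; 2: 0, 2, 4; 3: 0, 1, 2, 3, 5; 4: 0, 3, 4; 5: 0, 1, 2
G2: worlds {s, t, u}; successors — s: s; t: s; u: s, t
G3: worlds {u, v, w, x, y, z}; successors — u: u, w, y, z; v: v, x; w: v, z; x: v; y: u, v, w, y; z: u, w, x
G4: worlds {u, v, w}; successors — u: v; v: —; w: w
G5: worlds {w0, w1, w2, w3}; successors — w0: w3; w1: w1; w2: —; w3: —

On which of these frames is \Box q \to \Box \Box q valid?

G2, G4, G5

This is the axiom for transitivity; its first-order frame correspondent is \forall x \forall y \forall z (Rxy \wedge Ryz \to Rxz).
G1: fails — R20 and R05 but not R25.
G2: ✓.
G3: fails — Ruz and Rzx but not Rux.
G4: ✓.
G5: ✓.
Valid on: G2, G4, G5.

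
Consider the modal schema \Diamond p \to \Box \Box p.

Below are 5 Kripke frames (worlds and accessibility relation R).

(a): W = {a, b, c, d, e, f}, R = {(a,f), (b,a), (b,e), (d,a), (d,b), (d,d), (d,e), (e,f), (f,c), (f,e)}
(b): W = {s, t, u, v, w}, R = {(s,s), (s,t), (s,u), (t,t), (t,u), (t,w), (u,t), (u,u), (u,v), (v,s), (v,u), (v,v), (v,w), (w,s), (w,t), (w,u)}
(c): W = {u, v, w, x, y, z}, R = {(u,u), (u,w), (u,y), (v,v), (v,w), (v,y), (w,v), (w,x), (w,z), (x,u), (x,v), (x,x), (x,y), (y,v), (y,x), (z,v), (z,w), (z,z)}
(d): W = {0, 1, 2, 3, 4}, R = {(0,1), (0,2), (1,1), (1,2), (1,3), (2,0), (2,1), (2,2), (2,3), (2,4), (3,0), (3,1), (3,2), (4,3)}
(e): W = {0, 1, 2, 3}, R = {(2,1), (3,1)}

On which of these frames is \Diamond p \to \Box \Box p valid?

This is the axiom for a generalized confluence (Geach) condition; its first-order frame correspondent is \forall x \forall y \forall z ((xRy \wedge x R^2 z) \to \exists w (y = w \wedge z = w)).
(a): fails — aRf, aR²c but f ≠ c.
(b): fails — sRs, sR²t but s ≠ t.
(c): fails — uRu, uR²v but u ≠ v.
(d): fails — 0R1, 0R²0 but 1 ≠ 0.
(e): ✓.

(e)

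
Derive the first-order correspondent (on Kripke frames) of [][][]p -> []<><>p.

forall x forall z (xRz -> exists w (x R^3 w & z R^2 w))

This is a Sahlqvist (Geach-type) schema ◇^0□^3p → □^1◇^2p.
Minimal-valuation argument: fix x; take any y with xR^0y and any z with xR^1z. Set V(p) to the set of worlds R-reachable from y in exactly 3 steps. Then □^3p holds at y, so the antecedent holds at x; validity forces ◇^2p at z, giving a w with zR^2w and yR^3w.
First-order correspondent: forall x forall z (xRz -> exists w (x R^3 w & z R^2 w)).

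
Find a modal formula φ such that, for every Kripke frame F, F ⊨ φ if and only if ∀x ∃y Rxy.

A defining formula is □q → ◇q (the D axiom).
Suppose □q→◇q is valid. At any x set V(q)=W. Then □q at x, so ◇q at x, so x has a successor.

□q → ◇q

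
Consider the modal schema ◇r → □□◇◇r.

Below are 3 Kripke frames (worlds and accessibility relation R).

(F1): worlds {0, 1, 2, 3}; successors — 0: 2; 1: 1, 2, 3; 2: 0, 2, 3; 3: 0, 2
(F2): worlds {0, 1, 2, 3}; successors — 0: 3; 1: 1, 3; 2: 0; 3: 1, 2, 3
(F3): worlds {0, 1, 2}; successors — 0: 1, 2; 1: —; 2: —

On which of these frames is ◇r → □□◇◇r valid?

The schema corresponds to a generalized confluence (Geach) condition: ∀x ∀y ∀z ((xRy ∧ xR²z) → ∃w (y = w ∧ zR²w)).
(F1): fails — 1R1, 1R²0 but no w with 1=w and 0R²w.
(F2): fails — 1R1, 1R²2 but no w with 1=w and 2R²w.
(F3): holds.
Valid on: (F3).

(F3)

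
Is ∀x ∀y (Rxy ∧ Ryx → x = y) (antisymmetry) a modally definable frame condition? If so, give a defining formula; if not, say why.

Not definable by any modal formula

Modal frame validity is preserved under surjective bounded morphisms.
The 8-cycle (worlds a,b,c,d,e,f,g,h with a→b→c→d→e→f→g→h→a) is antisymmetric. Sending even-indexed worlds to a and odd-indexed worlds to b is a surjective bounded morphism onto the two-world frame with a↔b, which is not antisymmetric.
Hence antisymmetry is not modally definable.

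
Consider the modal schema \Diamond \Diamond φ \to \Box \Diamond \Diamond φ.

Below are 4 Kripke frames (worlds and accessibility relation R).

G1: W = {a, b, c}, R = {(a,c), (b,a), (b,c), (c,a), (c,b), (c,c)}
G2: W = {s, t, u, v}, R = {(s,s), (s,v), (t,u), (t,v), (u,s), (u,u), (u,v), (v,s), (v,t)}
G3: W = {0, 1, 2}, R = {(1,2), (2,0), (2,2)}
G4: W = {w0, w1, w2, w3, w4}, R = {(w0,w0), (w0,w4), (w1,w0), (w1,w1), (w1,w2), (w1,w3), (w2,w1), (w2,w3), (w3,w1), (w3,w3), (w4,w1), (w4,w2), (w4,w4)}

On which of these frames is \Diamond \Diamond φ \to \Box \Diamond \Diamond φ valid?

The schema corresponds to a generalized confluence (Geach) condition: \forall x \forall y \forall z ((x R^2 y \wedge xRz) \to \exists w (y = w \wedge z R^2 w)).
G1: satisfies the condition.
G2: fails — sR²t, sRv but no w with t=w and vR²w.
G3: fails — 2R²0, 2R0 but no w with 0=w and 0R²w.
G4: fails — w1R²w3, w1Rw0 but no w with w3=w and w0R²w.

G1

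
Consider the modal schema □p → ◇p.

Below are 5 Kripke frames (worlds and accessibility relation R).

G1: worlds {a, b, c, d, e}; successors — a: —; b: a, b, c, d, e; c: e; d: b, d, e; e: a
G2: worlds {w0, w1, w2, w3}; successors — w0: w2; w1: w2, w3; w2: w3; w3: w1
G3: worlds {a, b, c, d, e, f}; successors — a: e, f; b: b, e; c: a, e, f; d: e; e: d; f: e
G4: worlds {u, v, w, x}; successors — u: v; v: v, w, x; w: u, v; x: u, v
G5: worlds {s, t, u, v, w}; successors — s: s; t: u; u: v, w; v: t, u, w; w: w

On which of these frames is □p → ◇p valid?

This is the axiom for seriality; its first-order frame correspondent is ∀x ∃y Rxy.
G1: fails — world a has no successor.
G2: satisfies the condition.
G3: satisfies the condition.
G4: satisfies the condition.
G5: satisfies the condition.
Valid on: G2, G3, G4, G5.

G2, G3, G4, G5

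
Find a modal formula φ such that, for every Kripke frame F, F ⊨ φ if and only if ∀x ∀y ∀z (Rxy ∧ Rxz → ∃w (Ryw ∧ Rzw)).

A defining formula is ◇□s → □◇s (the .2 axiom).

◇□s → □◇s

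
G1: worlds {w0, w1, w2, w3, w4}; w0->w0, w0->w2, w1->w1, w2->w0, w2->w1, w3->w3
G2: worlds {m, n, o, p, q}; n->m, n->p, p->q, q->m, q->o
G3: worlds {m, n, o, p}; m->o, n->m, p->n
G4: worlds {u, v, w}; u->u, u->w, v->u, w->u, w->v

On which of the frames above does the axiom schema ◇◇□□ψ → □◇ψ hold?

G4

The schema corresponds to a generalized confluence (Geach) condition: ∀x ∀y ∀z ((xR²y ∧ xRz) → ∃w (yR²w ∧ zRw)).
G1: fails — w0R²w1, w0Rw0 but no w with w1R²w and w0Rw.
G2: fails — nR²q, nRm but no w with qR²w and mRw.
G3: fails — nR²o, nRm but no w with oR²w and mRw.
G4: satisfies the condition.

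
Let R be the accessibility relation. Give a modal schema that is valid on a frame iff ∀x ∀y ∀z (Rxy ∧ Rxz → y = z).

The condition is partial functionality. The CD schema ◇ψ → □ψ defines it.

◇ψ → □ψ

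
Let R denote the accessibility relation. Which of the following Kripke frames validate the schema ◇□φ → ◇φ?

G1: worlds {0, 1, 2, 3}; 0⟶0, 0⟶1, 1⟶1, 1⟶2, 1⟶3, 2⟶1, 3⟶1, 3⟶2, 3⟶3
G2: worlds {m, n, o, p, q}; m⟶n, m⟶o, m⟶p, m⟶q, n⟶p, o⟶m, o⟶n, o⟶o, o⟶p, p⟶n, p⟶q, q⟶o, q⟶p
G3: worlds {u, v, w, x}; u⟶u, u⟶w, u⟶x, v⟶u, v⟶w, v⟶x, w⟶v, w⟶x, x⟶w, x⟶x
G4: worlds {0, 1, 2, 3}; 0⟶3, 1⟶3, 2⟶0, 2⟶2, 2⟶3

G1, G3

This is the axiom for a generalized confluence (Geach) condition; its first-order frame correspondent is ∀x ∀y (xRy → ∃w (yRw ∧ xRw)).
G1: condition met.
G2: fails — nRp but no w with pRw and nRw.
G3: condition met.
G4: fails — 0R3 but no w with 3Rw and 0Rw.
Valid on: G1, G3.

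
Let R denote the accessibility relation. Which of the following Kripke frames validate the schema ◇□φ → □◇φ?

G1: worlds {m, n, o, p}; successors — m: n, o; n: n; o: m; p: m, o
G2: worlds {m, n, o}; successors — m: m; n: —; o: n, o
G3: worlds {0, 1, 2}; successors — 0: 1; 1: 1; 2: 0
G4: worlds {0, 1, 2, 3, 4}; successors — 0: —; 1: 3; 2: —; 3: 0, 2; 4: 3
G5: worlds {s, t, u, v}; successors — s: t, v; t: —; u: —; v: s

G3

This is the axiom for convergence; its first-order frame correspondent is ∀x ∀y ∀z (Rxy ∧ Rxz → ∃w (Ryw ∧ Rzw)).
G1: fails — Rmo and Rmn but o and n have no common successor.
G2: fails — Roo and Ron but o and n have no common successor.
G3: condition met.
G4: fails — R32 and R32 but 2 and 2 have no common successor.
G5: fails — Rsv and Rst but v and t have no common successor.
Valid on: G3.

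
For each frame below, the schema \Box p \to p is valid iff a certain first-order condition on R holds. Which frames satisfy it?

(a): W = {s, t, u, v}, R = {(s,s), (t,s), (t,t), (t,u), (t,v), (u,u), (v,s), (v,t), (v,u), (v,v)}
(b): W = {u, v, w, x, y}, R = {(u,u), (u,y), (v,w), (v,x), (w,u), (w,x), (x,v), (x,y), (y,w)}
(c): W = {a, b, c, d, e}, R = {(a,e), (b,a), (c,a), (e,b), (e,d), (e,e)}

(a)

The schema corresponds to reflexivity: \forall x Rxx.
(a): ✓.
(b): fails — world v does not see itself.
(c): fails — world a does not see itself.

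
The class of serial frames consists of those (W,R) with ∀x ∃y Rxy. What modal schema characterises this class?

□s → ◇s

A defining formula is □s → ◇s (the D axiom).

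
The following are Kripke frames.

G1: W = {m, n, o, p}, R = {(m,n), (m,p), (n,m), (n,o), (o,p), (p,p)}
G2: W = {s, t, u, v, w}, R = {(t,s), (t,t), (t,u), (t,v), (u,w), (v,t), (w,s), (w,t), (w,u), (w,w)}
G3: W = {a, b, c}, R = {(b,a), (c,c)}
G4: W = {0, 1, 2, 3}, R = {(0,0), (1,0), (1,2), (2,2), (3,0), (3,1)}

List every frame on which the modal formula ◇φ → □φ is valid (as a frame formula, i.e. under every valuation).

G3

This is the axiom for partial functionality; its first-order frame correspondent is ∀x ∀y ∀z (Rxy ∧ Rxz → y = z).
G1: fails — m sees both n and p.
G2: fails — t sees both s and t.
G3: satisfies the condition.
G4: fails — 1 sees both 0 and 2.
Valid on: G3.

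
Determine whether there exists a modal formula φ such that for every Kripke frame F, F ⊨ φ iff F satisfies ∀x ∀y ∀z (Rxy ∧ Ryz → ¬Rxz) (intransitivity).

No

Modal frame validity is preserved under surjective bounded morphisms.
The 3-cycle (worlds a,b,c with a→b→c→a) is intransitive. Mapping every world to a single reflexive point • is a surjective bounded morphism; the reflexive point is not intransitive (R••∧R•• but R••).
So no modal formula (or set of formulas) defines exactly the intransitive frames.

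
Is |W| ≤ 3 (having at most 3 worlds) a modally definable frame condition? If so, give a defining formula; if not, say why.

No

Any modally definable frame class is closed under disjoint unions.
Any modal formula valid on each of 4 disjoint one-world frames is valid on their disjoint union (validity is preserved under disjoint unions). Each one-world frame has |W|=1≤3, but the union has |W|=4.
So the class is not modally definable.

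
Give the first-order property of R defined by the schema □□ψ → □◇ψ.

This is a Sahlqvist (Geach-type) schema ◇^0□^2ψ → □^1◇^1ψ.
First-order correspondent: ∀x ∀z (xRz → ∃w (xR²w ∧ zRw)).

∀x ∀z (xRz → ∃w (xR²w ∧ zRw))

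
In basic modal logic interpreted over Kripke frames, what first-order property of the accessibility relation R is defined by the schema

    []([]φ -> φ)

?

Suppose □(□φ→φ) is valid. Take Rxy and set V(φ)={w : Ryw}. Then at y, □φ holds; since □(□φ→φ) at x, □φ→φ at y, so φ at y, i.e. Ryy.
The converse is a direct semantic check.
So the correspondent is shift-reflexivity.

Shift-reflexivity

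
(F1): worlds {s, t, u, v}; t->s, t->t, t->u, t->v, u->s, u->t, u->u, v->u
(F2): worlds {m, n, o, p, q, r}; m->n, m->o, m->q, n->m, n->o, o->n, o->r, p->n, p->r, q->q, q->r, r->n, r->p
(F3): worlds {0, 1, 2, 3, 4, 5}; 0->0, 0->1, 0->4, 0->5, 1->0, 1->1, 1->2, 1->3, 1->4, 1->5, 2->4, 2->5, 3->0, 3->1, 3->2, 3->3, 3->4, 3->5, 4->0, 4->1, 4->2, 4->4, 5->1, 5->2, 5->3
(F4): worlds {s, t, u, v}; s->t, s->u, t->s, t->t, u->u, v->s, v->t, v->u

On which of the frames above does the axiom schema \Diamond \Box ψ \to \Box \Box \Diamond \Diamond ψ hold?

(F3)

Frame correspondent (Sahlqvist): \forall x \forall y \forall z ((xRy \wedge x R^2 z) \to \exists w (yRw \wedge z R^2 w)) — i.e. a generalized confluence (Geach) condition.
(F1): fails — tRs, tR²s but no w with sRw and sR²w.
(F2): fails — mRn, mR²q but no w with nRw and qR²w.
(F3): holds.
(F4): fails — sRt, sR²u but no w with tRw and uR²w.
Valid on: (F3).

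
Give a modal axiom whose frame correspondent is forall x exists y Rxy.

A defining formula is □s → ◇s (the D axiom).
Suppose □s→◇s is valid. At any x set V(s)=W. Then □s at x, so ◇s at x, so x has a successor.

□s → ◇s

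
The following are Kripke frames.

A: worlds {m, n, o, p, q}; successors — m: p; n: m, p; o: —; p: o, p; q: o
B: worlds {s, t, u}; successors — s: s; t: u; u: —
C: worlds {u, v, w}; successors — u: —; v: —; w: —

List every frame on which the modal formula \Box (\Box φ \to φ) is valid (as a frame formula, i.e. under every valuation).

C

This is the axiom for shift-reflexivity; its first-order frame correspondent is \forall x \forall y (Rxy \to Ryy).
A: fails — Rpo but not Roo.
B: fails — Rtu but not Ruu.
C: ✓.
Valid on: C.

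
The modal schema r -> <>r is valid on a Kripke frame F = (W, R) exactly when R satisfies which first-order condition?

reflexivity: forall x Rxx

Replacing r by ¬r and contraposing gives the equivalent schema □r → r.
Suppose □r→r is valid. At any x set V(r)={w : Rxw}. Then □r holds at x, so r holds at x, i.e. Rxx.
Conversely, any frame satisfying forall x Rxx validates the schema.
Frame condition: forall x Rxx.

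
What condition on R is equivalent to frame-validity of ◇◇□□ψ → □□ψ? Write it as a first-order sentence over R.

∀x ∀y ∀z ((xR²y ∧ xR²z) → ∃w (yR²w ∧ z = w))

This is a Sahlqvist (Geach-type) schema ◇^2□^2ψ → □^2◇^0ψ.
First-order correspondent: ∀x ∀y ∀z ((xR²y ∧ xR²z) → ∃w (yR²w ∧ z = w)).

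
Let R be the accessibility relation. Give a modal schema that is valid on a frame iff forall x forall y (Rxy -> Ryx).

A defining formula is s → □◇s (the B axiom).

s → □◇s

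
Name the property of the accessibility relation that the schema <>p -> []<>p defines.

This is the 5 axiom.
It corresponds to the Euclidean property: forall x forall y forall z (Rxy & Rxz -> Ryz).

the Euclidean property: forall x forall y forall z (Rxy & Rxz -> Ryz)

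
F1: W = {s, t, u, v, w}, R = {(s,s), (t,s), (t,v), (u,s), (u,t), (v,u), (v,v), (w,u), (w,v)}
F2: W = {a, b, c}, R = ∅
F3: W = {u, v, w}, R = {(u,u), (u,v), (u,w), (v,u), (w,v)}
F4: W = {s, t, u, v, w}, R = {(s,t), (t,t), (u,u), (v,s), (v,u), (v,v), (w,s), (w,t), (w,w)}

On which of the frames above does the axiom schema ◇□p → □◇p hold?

Frame correspondent (Sahlqvist): ∀x ∀y ∀z (Rxy ∧ Rxz → ∃w (Ryw ∧ Rzw)) — i.e. convergence.
F1: fails — Rtv and Rts but v and s have no common successor.
F2: holds.
F3: fails — Ruv and Ruw but v and w have no common successor.
F4: fails — Rvv and Rvs but v and s have no common successor.

F2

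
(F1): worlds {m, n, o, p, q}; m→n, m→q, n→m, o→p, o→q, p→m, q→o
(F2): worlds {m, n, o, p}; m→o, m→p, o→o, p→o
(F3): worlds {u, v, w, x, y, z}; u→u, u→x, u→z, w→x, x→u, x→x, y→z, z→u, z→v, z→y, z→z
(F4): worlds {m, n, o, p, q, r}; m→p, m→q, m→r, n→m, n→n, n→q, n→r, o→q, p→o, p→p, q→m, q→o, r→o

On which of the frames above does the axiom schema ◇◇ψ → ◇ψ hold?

The schema corresponds to transitivity: ∀x ∀y ∀z (Rxy ∧ Ryz → Rxz).
(F1): fails — Rop and Rpm but not Rom.
(F2): ✓.
(F3): fails — Ruz and Rzy but not Ruy.
(F4): fails — Rnr and Rro but not Rno.

(F2)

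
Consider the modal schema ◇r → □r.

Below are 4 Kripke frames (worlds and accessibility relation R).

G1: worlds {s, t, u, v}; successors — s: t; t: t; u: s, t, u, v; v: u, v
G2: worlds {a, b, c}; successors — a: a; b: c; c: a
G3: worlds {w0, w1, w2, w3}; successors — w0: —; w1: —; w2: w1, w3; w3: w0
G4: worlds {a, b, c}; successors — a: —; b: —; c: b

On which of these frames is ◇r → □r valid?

The schema corresponds to partial functionality: ∀x ∀y ∀z (Rxy ∧ Rxz → y = z).
G1: fails — u sees both s and t.
G2: ✓.
G3: fails — w2 sees both w1 and w3.
G4: ✓.

G2, G4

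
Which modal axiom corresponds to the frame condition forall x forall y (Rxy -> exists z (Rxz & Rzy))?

□□s → □s

A defining formula is □□s → □s (the C4 axiom).
Suppose □□s→□s is valid. Take Rxy and set V(s)={w : xR²w}. Then □□s at x, so □s at x, so s at y, i.e. ∃z(Rxz∧Rzy).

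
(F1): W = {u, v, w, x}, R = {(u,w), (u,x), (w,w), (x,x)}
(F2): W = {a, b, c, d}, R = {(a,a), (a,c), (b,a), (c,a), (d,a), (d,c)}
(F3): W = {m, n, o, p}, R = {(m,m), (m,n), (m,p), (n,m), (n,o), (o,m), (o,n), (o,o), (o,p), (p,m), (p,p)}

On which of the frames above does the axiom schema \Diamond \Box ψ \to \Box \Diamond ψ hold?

The schema corresponds to convergence: \forall x \forall y \forall z (Rxy \wedge Rxz \to \exists w (Ryw \wedge Rzw)).
(F1): fails — Ruw and Rux but w and x have no common successor.
(F2): satisfies the condition.
(F3): satisfies the condition.

(F2), (F3)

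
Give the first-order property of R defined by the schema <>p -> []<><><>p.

This is a Sahlqvist (Geach-type) schema ◇^1□^0p → □^1◇^3p.
Minimal-valuation argument: fix x; take any y with xR^1y and any z with xR^1z. Set V(p) to the set of worlds R-reachable from y in exactly 0 steps. Then □^0p holds at y, so the antecedent holds at x; validity forces ◇^3p at z, giving a w with zR^3w and yR^0w.
First-order correspondent: forall x forall y forall z ((xRy & xRz) -> exists w (y = w & z R^3 w)).

forall x forall y forall z ((xRy & xRz) -> exists w (y = w & z R^3 w))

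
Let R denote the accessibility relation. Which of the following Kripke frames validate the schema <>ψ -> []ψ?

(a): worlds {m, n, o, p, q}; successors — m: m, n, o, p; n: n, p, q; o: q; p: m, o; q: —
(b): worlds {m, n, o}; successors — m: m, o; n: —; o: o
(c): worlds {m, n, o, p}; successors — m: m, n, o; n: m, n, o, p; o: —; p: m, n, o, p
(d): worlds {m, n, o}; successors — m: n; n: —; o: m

This is the axiom for partial functionality; its first-order frame correspondent is forall x forall y forall z (Rxy & Rxz -> y = z).
(a): fails — m sees both m and n.
(b): fails — m sees both m and o.
(c): fails — m sees both m and n.
(d): condition met.

(d)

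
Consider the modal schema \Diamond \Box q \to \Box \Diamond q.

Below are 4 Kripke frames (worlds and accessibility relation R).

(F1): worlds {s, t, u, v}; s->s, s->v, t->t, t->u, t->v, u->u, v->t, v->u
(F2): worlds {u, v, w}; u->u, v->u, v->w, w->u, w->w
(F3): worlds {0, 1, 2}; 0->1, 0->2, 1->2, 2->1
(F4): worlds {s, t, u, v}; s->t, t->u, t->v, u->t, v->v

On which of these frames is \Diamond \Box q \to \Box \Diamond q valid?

The schema corresponds to convergence: \forall x \forall y \forall z (Rxy \wedge Rxz \to \exists w (Ryw \wedge Rzw)).
(F1): fails — Rsv and Rss but v and s have no common successor.
(F2): condition met.
(F3): fails — R01 and R02 but 1 and 2 have no common successor.
(F4): fails — Rtv and Rtu but v and u have no common successor.

(F2)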